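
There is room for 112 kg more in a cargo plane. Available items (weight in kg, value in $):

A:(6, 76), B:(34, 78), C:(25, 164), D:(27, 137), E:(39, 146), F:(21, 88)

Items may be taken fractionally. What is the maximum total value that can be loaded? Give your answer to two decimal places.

Ratios (sorted): A 12.67, C 6.56, D 5.07, F 4.19, E 3.74, B 2.29
take A (6 @ 76); take C (25 @ 164); take D (27 @ 137); take F (21 @ 88); take 33/39 of E → 123.54. Capacity used 112/112.
Total value = 588.54

588.54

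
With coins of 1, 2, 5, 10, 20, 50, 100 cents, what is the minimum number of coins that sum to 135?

4

Greedy: take as many of the largest coin as possible, then repeat with the remainder.
135 − 1×100→35 − 1×20→15 − 1×10→5 − 1×5→0
Total coins = 1 + 1 + 1 + 1 = 4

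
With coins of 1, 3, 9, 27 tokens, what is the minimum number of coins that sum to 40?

Use the largest denomination that fits, subtract, and repeat.
40 − 1×27→13 − 1×9→4 − 1×3→1 − 1×1→0
Total coins = 1 + 1 + 1 + 1 = 4

4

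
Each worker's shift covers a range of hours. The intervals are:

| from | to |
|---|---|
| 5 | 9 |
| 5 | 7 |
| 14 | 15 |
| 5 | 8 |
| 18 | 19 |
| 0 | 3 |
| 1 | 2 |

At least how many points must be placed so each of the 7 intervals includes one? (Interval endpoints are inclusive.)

By right end: [1,2]  [0,3]  [5,7]  [5,8]  [5,9]  [14,15]  [18,19]
[1,2] uncovered → point at 2; [5,7] uncovered → point at 7; [14,15] uncovered → point at 15; [18,19] uncovered → point at 19.
Points: 2, 7, 15, 19 (4 total).

4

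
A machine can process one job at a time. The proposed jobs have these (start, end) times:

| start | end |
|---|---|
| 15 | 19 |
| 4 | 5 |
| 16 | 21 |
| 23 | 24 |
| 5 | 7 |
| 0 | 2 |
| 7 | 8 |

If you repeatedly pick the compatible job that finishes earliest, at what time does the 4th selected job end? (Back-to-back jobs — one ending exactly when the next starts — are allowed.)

Sorted by end: (0,2)  (4,5)  (5,7)  (7,8)  (15,19)  (16,21)  (23,24)
take (0,2); take (4,5); take (5,7); take (7,8); take (15,19); skip (16,21); take (23,24).
Selected: (0,2) (4,5) (5,7) (7,8) (15,19) (23,24)

8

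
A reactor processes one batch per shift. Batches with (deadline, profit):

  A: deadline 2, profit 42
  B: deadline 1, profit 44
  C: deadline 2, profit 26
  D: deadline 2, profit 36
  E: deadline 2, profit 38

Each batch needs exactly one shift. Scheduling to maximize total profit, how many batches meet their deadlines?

2

Sort by profit descending; place each in the latest free slot ≤ its deadline.
By profit: B(d1,44), A(d2,42), E(d2,38), D(d2,36), C(d2,26)
B→slot 1; A→slot 2; E skipped; D skipped; C skipped.
2 of 5 scheduled.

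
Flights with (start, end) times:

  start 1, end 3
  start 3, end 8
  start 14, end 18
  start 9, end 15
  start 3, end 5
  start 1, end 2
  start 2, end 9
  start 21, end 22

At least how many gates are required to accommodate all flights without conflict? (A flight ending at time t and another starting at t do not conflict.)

The answer is the maximum number of intervals overlapping at any instant.
Events (time:±→running): 1:+→1 1:+→2 2:-→1 2:+→2 3:-→1 3:+→2 3:+→3 … peak 3.

3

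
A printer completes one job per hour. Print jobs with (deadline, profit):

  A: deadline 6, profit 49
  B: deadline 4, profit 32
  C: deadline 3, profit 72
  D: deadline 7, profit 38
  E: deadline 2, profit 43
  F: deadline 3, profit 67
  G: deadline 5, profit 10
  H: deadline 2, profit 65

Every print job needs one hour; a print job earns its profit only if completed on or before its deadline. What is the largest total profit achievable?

Take jobs in profit order; each goes to the latest open slot no later than its deadline.
By profit: C(d3,72), F(d3,67), H(d2,65), A(d6,49), E(d2,43), D(d7,38), B(d4,32), G(d5,10)
C→slot 3; F→slot 2; H→slot 1; A→slot 6; E skipped; D→slot 7; B→slot 4; G→slot 5.
Profit = 65 + 67 + 72 + 32 + 10 + 49 + 38 = 333

333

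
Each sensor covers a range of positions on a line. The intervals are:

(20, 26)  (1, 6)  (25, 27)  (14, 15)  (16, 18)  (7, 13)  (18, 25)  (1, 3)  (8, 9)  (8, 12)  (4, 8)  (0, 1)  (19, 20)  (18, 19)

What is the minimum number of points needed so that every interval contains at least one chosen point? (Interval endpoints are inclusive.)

6

Sorted: [0,1] [1,3] [1,6] [4,8] [8,9] [8,12] [7,13] [14,15] [16,18] [18,19] [19,20] [18,25] [20,26] [25,27]
{[0,1],[1,3],[1,6]} hit by 1; {[4,8],[8,9],[8,12],[7,13]} hit by 8; {[14,15]} hit by 15; {[16,18],[18,19]} hit by 18; {[19,20],[18,25],[20,26]} hit by 20; {[25,27]} hit by 27.
Points: 1, 8, 15, 18, 20, 27 (6 total).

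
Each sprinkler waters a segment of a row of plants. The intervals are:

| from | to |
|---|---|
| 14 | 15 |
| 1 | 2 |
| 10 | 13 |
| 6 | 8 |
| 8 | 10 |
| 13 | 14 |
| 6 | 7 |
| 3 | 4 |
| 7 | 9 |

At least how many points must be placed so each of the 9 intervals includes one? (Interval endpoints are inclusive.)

Sorted: [1,2] [3,4] [6,7] [6,8] [7,9] [8,10] [10,13] [13,14] [14,15]
{[1,2]} hit by 2; {[3,4]} hit by 4; {[6,7],[6,8],[7,9]} hit by 7; {[8,10],[10,13]} hit by 10; {[13,14],[14,15]} hit by 14.
Points: 2, 4, 7, 10, 14 (5 total).

5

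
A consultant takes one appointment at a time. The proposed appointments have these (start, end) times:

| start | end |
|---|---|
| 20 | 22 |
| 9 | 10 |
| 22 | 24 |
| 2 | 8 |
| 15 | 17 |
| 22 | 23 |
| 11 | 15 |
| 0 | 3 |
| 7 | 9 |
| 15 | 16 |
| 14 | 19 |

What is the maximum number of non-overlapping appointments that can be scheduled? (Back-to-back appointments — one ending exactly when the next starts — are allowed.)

By end time: (0,3), (2,8), (7,9), (9,10), (11,15), (15,16), (15,17), (14,19), (20,22), (22,23), (22,24).
Pick (0,3); next start ≥ 3 → (7,9); next start ≥ 9 → (9,10); next start ≥ 10 → (11,15); next start ≥ 15 → (15,16); next start ≥ 16 → (20,22); next start ≥ 22 → (22,23).
Selected 7 appointments.

7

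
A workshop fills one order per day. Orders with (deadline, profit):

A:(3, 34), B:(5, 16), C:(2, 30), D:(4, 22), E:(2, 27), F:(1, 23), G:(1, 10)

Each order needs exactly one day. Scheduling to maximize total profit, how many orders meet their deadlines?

By profit: A(d3,34), C(d2,30), E(d2,27), F(d1,23), D(d4,22), B(d5,16), G(d1,10)
A→slot 3; C→slot 2; E→slot 1; F skipped; D→slot 4; B→slot 5; G skipped.
5 of 7 scheduled.

5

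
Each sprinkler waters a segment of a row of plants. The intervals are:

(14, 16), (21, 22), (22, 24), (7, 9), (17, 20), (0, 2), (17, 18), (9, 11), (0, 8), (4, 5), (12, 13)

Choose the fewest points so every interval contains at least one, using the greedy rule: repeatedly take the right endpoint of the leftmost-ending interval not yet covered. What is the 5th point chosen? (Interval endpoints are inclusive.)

Process intervals by earliest right end; each time one isn't hit yet, stab at its right endpoint.
Sorted: [0,2] [4,5] [0,8] [7,9] [9,11] [12,13] [14,16] [17,18] [17,20] [21,22] [22,24]
{[0,2]} hit by 2; {[4,5],[0,8]} hit by 5; {[7,9],[9,11]} hit by 9; {[12,13]} hit by 13; {[14,16]} hit by 16; {[17,18],[17,20]} hit by 18; {[21,22],[22,24]} hit by 22.
Points: 2, 5, 9, 13, 16, 18, 22 (7 total).

16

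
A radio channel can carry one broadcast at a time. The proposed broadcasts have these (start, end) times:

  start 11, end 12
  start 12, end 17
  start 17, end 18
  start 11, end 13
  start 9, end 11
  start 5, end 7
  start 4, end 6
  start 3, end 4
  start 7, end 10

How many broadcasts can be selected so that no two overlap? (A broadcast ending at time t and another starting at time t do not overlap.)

6

Greedy by earliest finish: after sorting by end time, pick each interval compatible with the last pick.
By end time: (3,4), (4,6), (5,7), (7,10), (9,11), (11,12), (11,13), (12,17), (17,18).
Pick (3,4); next start ≥ 4 → (4,6); next start ≥ 6 → (7,10); next start ≥ 10 → (11,12); next start ≥ 12 → (12,17); next start ≥ 17 → (17,18).
Selected 6 broadcasts.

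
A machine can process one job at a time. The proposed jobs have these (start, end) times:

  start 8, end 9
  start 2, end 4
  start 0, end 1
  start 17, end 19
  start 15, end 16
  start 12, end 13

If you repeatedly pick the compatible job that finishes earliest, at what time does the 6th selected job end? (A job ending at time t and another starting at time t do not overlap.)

By end time: (0,1), (2,4), (8,9), (12,13), (15,16), (17,19).
Pick (0,1); next start ≥ 1 → (2,4); next start ≥ 4 → (8,9); next start ≥ 9 → (12,13); next start ≥ 13 → (15,16); next start ≥ 16 → (17,19).
Selected: (0,1) (2,4) (8,9) (12,13) (15,16) (17,19)

19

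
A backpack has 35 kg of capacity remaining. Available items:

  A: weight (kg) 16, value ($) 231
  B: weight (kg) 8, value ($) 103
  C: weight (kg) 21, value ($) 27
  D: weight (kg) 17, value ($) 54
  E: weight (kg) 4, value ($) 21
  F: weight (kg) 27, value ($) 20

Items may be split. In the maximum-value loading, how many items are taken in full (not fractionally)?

Greedy by value/weight ratio, highest first.
Ratios (sorted): A 14.44, B 12.88, E 5.25, D 3.18, C 1.29, F 0.74
take A (16 @ 231); take B (8 @ 103); take E (4 @ 21); take 7/17 of D → 22.24. Capacity used 35/35.
3 item(s) taken whole; one partial (take 7/17 of D).

3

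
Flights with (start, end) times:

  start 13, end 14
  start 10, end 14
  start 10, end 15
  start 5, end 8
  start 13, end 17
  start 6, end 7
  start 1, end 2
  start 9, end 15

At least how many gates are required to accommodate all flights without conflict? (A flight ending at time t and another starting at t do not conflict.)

Events (time:±→running): 1:+→1 2:-→0 5:+→1 6:+→2 7:-→1 8:-→0 9:+→1 10:+→2 10:+→3 13:+→4 13:+→5 … peak 5.

5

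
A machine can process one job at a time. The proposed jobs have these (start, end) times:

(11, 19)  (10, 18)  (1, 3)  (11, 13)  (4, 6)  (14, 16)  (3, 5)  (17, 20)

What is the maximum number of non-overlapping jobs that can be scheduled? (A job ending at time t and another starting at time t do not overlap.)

Order by finish time; keep every interval that doesn't clash with the previous kept one.
By end time: (1,3), (3,5), (4,6), (11,13), (14,16), (10,18), (11,19), (17,20).
Pick (1,3); next start ≥ 3 → (3,5); next start ≥ 5 → (11,13); next start ≥ 13 → (14,16); next start ≥ 16 → (17,20).
Selected 5 jobs.

5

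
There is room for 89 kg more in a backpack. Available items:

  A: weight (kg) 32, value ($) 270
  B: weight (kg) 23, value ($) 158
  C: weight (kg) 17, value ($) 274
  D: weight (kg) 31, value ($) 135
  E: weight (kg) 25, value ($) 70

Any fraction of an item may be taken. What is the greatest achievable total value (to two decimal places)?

776.03

Greedy by value/weight ratio, highest first.
Order: C (274/17=16.12) > A (270/32=8.44) > B (158/23=6.87) > D (135/31=4.35) > E (70/25=2.80)
Fill: take C (17 @ 274) → take A (32 @ 270) → take B (23 @ 158) → take 17/31 of D → 74.03; 89/89 used.
Total value = 776.03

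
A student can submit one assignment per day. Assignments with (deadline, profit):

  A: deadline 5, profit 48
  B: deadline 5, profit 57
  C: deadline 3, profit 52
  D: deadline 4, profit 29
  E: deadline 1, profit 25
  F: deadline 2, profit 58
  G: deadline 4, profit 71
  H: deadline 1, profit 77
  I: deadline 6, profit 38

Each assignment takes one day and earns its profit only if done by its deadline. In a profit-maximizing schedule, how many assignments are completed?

6

By profit: H(d1,77), G(d4,71), F(d2,58), B(d5,57), C(d3,52), A(d5,48), I(d6,38), D(d4,29), E(d1,25)
H→slot 1; G→slot 4; F→slot 2; B→slot 5; C→slot 3; A skipped; I→slot 6; D skipped; E skipped.
6 of 9 scheduled.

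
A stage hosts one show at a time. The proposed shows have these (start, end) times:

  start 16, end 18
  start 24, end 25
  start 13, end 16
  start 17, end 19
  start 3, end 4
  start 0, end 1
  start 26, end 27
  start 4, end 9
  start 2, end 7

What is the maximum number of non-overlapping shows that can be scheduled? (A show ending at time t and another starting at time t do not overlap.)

7

By end time: (0,1), (3,4), (2,7), (4,9), (13,16), (16,18), (17,19), (24,25), (26,27).
Pick (0,1); next start ≥ 1 → (3,4); next start ≥ 4 → (4,9); next start ≥ 9 → (13,16); next start ≥ 16 → (16,18); next start ≥ 18 → (24,25); next start ≥ 25 → (26,27).
Selected 7 shows.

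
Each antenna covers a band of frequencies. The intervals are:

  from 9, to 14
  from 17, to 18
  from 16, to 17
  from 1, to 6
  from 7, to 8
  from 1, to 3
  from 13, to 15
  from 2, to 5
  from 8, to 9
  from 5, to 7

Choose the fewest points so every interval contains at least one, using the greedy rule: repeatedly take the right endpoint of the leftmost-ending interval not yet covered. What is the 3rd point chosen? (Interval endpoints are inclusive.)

Process intervals by earliest right end; each time one isn't hit yet, stab at its right endpoint.
By right end: [1,3]  [2,5]  [1,6]  [5,7]  [7,8]  [8,9]  [9,14]  [13,15]  [16,17]  [17,18]
[1,3] uncovered → point at 3; [5,7] uncovered → point at 7; [8,9] uncovered → point at 9; [13,15] uncovered → point at 15; [16,17] uncovered → point at 17.
Points: 3, 7, 9, 15, 17 (5 total).

9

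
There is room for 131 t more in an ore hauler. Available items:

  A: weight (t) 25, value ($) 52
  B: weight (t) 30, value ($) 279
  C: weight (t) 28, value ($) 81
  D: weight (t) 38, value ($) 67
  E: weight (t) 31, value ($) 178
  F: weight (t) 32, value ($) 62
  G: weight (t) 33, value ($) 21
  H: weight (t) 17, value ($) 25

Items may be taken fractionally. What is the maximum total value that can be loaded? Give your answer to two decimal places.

Ratios (sorted): B 9.30, E 5.74, C 2.89, A 2.08, F 1.94, D 1.76, H 1.47, G 0.64
take B (30 @ 279); take E (31 @ 178); take C (28 @ 81); take A (25 @ 52); take 17/32 of F → 32.94. Capacity used 131/131.
Total value = 622.94

622.94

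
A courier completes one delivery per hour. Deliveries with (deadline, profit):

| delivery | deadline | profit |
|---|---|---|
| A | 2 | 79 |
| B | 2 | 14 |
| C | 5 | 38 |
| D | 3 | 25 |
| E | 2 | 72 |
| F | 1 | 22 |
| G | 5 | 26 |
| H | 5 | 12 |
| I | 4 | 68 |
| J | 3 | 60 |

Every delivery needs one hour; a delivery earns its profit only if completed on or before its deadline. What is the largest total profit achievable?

317

Take jobs in profit order; each goes to the latest open slot no later than its deadline.
By profit: A(d2,79), E(d2,72), I(d4,68), J(d3,60), C(d5,38), G(d5,26), D(d3,25), F(d1,22), B(d2,14), H(d5,12)
A→slot 2; E→slot 1; I→slot 4; J→slot 3; C→slot 5; G skipped; D skipped; F skipped; B skipped; H skipped.
Profit = 72 + 79 + 60 + 68 + 38 = 317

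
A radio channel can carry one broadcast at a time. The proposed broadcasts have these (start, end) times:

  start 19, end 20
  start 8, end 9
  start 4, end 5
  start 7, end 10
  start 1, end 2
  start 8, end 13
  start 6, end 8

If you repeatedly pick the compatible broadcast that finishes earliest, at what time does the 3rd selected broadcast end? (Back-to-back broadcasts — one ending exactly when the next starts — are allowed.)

8

Sorted by end: (1,2)  (4,5)  (6,8)  (8,9)  (7,10)  (8,13)  (19,20)
take (1,2); take (4,5); take (6,8); take (8,9); skip (8,13); take (19,20).
Selected: (1,2) (4,5) (6,8) (8,9) (19,20)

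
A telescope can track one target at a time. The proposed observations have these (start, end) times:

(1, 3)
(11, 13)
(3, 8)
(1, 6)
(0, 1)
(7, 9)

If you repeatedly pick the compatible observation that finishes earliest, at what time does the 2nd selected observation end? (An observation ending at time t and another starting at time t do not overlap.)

3

Order by finish time; keep every interval that doesn't clash with the previous kept one.
Sorted by end: (0,1)  (1,3)  (1,6)  (3,8)  (7,9)  (11,13)
take (0,1); take (1,3); take (3,8); skip (7,9); take (11,13).
Selected: (0,1) (1,3) (3,8) (11,13)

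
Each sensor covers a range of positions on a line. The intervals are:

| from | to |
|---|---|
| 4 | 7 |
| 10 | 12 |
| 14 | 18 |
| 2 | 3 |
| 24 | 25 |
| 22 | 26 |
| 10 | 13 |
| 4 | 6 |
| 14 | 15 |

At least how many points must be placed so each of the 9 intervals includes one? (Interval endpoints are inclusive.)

5

By right end: [2,3]  [4,6]  [4,7]  [10,12]  [10,13]  [14,15]  [14,18]  [24,25]  [22,26]
[2,3] uncovered → point at 3; [4,6] uncovered → point at 6; [10,12] uncovered → point at 12; [14,15] uncovered → point at 15; [24,25] uncovered → point at 25.
Points: 3, 6, 12, 15, 25 (5 total).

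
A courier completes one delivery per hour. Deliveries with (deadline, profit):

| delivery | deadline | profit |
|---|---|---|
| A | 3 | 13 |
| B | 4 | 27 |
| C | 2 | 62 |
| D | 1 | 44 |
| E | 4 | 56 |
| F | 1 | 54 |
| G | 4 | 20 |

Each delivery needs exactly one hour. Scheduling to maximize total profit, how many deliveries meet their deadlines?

4

Profit order: C=62 E=56 F=54 D=44 B=27 G=20 A=13
Assign: C→slot 2, E→slot 4, F→slot 1, D skipped, B→slot 3, G skipped, A skipped.
Slots: [1:F] [2:C] [3:B] [4:E]
4 of 7 scheduled.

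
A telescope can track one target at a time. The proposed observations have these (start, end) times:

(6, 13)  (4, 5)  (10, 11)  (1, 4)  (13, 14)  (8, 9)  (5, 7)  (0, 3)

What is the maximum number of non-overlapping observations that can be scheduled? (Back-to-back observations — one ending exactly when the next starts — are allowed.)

Sorted by end: (0,3)  (1,4)  (4,5)  (5,7)  (8,9)  (10,11)  (6,13)  (13,14)
take (0,3); skip (1,4); take (4,5); take (5,7); take (8,9); take (10,11); skip (6,13); take (13,14).
Selected 6 observations.

6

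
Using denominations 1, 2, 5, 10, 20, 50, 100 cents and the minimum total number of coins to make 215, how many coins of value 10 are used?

215 − 2×100→15 − 1×10→5 − 1×5→0
Count of 10: 1

1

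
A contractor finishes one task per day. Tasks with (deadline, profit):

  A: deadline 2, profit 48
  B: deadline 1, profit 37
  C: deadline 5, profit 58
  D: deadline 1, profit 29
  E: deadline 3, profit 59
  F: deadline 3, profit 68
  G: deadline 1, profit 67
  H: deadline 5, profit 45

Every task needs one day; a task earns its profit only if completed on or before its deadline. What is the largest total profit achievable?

Sort by profit descending; place each in the latest free slot ≤ its deadline.
By profit: F(d3,68), G(d1,67), E(d3,59), C(d5,58), A(d2,48), H(d5,45), B(d1,37), D(d1,29)
F→slot 3; G→slot 1; E→slot 2; C→slot 5; A skipped; H→slot 4; B skipped; D skipped.
Profit = 67 + 59 + 68 + 45 + 58 = 297

297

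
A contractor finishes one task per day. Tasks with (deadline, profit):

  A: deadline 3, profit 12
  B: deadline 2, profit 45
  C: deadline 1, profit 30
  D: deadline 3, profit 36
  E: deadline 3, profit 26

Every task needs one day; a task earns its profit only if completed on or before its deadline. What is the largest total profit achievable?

111

Profit order: B=45 D=36 C=30 E=26 A=12
Assign: B→slot 2, D→slot 3, C→slot 1, E skipped, A skipped.
Slots: [1:C] [2:B] [3:D]
Profit = 30 + 45 + 36 = 111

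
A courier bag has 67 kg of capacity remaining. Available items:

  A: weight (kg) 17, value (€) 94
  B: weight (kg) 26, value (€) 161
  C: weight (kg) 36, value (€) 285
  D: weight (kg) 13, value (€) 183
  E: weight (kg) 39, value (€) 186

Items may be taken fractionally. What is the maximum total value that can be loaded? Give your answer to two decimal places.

Sort by value per unit weight and fill in that order.
Order: D (183/13=14.08) > C (285/36=7.92) > B (161/26=6.19) > A (94/17=5.53) > E (186/39=4.77)
Fill: take D (13 @ 183) → take C (36 @ 285) → take 18/26 of B → 111.46; 67/67 used.
Total value = 579.46

579.46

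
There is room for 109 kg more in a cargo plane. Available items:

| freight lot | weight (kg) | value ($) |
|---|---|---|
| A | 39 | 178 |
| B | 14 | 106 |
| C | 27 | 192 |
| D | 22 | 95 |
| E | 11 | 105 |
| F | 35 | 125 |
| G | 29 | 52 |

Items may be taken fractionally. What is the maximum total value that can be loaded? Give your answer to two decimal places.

Sort by value per unit weight and fill in that order.
Order: E (105/11=9.55) > B (106/14=7.57) > C (192/27=7.11) > A (178/39=4.56) > D (95/22=4.32) > F (125/35=3.57) > G (52/29=1.79)
Fill: take E (11 @ 105) → take B (14 @ 106) → take C (27 @ 192) → take A (39 @ 178) → take 18/22 of D → 77.73; 109/109 used.
Total value = 658.73

658.73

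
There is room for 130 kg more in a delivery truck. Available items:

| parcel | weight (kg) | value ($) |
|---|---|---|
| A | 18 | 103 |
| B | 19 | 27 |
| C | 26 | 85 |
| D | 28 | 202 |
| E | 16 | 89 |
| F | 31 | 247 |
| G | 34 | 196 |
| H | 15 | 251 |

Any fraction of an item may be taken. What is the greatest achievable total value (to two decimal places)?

Sort by value per unit weight and fill in that order.
Order: H (251/15=16.73) > F (247/31=7.97) > D (202/28=7.21) > G (196/34=5.76) > A (103/18=5.72) > E (89/16=5.56) > C (85/26=3.27) > B (27/19=1.42)
Fill: take H (15 @ 251) → take F (31 @ 247) → take D (28 @ 202) → take G (34 @ 196) → take A (18 @ 103) → take 4/16 of E → 22.25; 130/130 used.
Total value = 1021.25

1021.25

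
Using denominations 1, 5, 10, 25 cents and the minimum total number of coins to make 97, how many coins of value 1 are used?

2

97 = 3×25 + 2×10 + 2×1
Count of 1: 2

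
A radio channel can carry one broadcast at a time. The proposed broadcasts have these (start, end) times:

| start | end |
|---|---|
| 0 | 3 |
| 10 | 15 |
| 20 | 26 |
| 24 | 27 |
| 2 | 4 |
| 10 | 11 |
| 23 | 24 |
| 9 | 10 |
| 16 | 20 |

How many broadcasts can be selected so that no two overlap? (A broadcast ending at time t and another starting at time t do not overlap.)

6

Sorted by end: (0,3)  (2,4)  (9,10)  (10,11)  (10,15)  (16,20)  (23,24)  (20,26)  (24,27)
take (0,3); skip (2,4); take (9,10); take (10,11); take (16,20); take (23,24); take (24,27).
Selected 6 broadcasts.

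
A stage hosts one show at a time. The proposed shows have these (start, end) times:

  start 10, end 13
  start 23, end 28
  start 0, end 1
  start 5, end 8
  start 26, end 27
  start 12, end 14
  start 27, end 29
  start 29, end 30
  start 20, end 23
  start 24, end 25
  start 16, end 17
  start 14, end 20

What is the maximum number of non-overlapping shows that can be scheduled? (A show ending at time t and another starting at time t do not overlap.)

Order by finish time; keep every interval that doesn't clash with the previous kept one.
Sorted by end: (0,1)  (5,8)  (10,13)  (12,14)  (16,17)  (14,20)  (20,23)  (24,25)  (26,27)  (23,28)  (27,29)  (29,30)
take (0,1); take (5,8); take (10,13); take (16,17); take (20,23); take (24,25); take (26,27); take (27,29); take (29,30).
Selected 9 shows.

9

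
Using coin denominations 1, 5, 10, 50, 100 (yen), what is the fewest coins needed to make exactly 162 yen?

5

162 − 1×100→62 − 1×50→12 − 1×10→2 − 2×1→0
Total coins = 1 + 1 + 1 + 2 = 5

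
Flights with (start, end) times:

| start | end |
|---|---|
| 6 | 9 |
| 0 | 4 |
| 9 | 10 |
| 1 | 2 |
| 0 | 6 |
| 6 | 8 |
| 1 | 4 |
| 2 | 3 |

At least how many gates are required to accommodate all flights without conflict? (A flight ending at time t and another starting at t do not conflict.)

The answer is the maximum number of intervals overlapping at any instant.
starts: [0, 0, 1, 1, 2, 6, 6, 9]
ends:   [2, 3, 4, 4, 6, 8, 9, 10]
s0→1 s0→2 s1→3 s1→4  — peak 4.

4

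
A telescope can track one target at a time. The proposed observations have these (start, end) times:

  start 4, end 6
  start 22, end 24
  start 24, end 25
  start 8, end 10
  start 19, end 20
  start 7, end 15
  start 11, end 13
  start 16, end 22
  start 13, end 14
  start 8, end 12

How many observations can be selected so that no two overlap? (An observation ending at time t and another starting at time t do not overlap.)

Sorted by end: (4,6)  (8,10)  (8,12)  (11,13)  (13,14)  (7,15)  (19,20)  (16,22)  (22,24)  (24,25)
take (4,6); take (8,10); skip (8,12); take (11,13); take (13,14); skip (7,15); take (19,20); take (22,24); take (24,25).
Selected 7 observations.

7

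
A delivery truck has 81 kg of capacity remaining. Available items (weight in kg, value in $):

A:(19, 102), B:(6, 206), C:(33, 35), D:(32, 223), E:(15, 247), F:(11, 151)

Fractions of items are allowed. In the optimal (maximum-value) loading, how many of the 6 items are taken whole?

4

Sort by value per unit weight and fill in that order.
Ratios (sorted): B 34.33, E 16.47, F 13.73, D 6.97, A 5.37, C 1.06
take B (6 @ 206); take E (15 @ 247); take F (11 @ 151); take D (32 @ 223); take 17/19 of A → 91.26. Capacity used 81/81.
4 item(s) taken whole; one partial (take 17/19 of A).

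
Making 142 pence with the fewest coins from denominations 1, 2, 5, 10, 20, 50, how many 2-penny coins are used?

Greedy: take as many of the largest coin as possible, then repeat with the remainder.
142 = 2×50 + 2×20 + 1×2
Count of 2: 1

1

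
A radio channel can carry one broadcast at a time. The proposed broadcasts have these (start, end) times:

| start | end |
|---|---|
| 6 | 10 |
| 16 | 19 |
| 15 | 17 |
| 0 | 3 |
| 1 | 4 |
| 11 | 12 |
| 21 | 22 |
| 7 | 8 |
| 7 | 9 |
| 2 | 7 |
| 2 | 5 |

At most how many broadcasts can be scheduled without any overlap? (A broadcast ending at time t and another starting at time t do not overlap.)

Order by finish time; keep every interval that doesn't clash with the previous kept one.
Sorted by end: (0,3)  (1,4)  (2,5)  (2,7)  (7,8)  (7,9)  (6,10)  (11,12)  (15,17)  (16,19)  (21,22)
take (0,3); skip (1,4); skip (2,7); take (7,8); take (11,12); take (15,17); take (21,22).
Selected 5 broadcasts.

5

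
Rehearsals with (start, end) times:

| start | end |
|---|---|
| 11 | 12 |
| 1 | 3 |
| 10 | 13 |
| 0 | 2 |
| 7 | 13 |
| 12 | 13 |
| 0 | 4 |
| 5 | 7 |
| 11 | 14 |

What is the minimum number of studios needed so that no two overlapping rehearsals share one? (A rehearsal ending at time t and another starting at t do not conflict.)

4

Count concurrent intervals with a sweep; the peak is the room count.
starts: [0, 0, 1, 5, 7, 10, 11, 11, 12]
ends:   [2, 3, 4, 7, 12, 13, 13, 13, 14]
s0→1 s0→2 s1→3 e2→2 e3→1 e4→0 s5→1 e7→0 s7→1 s10→2 s11→3 s11→4  — peak 4.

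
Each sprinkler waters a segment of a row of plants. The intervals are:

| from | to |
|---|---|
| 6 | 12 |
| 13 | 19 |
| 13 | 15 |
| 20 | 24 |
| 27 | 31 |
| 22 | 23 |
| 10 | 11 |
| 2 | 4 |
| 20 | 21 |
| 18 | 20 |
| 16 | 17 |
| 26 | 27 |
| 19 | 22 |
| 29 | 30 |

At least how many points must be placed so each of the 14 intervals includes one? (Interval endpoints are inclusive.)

8

Sorted: [2,4] [10,11] [6,12] [13,15] [16,17] [13,19] [18,20] [20,21] [19,22] [22,23] [20,24] [26,27] [29,30] [27,31]
{[2,4]} hit by 4; {[10,11],[6,12]} hit by 11; {[13,15]} hit by 15; {[16,17],[13,19]} hit by 17; {[18,20],[20,21],[19,22]} hit by 20; {[22,23],[20,24]} hit by 23; {[26,27]} hit by 27; {[29,30],[27,31]} hit by 30.
Points: 4, 11, 15, 17, 20, 23, 27, 30 (8 total).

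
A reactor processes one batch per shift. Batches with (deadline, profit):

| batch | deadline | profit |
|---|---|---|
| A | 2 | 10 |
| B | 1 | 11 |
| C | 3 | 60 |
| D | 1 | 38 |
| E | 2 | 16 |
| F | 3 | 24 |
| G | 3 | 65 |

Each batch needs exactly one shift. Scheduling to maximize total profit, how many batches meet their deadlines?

Sort by profit descending; place each in the latest free slot ≤ its deadline.
Profit order: G=65 C=60 D=38 F=24 E=16 B=11 A=10
Assign: G→slot 3, C→slot 2, D→slot 1, F skipped, E skipped, B skipped, A skipped.
Slots: [1:D] [2:C] [3:G]
3 of 7 scheduled.

3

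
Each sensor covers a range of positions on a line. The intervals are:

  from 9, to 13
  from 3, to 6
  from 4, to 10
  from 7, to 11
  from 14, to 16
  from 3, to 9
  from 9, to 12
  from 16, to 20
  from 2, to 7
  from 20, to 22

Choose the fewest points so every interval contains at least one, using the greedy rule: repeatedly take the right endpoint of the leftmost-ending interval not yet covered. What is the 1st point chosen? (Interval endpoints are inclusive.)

Process intervals by earliest right end; each time one isn't hit yet, stab at its right endpoint.
Sorted: [3,6] [2,7] [3,9] [4,10] [7,11] [9,12] [9,13] [14,16] [16,20] [20,22]
{[3,6],[2,7],[3,9],[4,10]} hit by 6; {[7,11],[9,12],[9,13]} hit by 11; {[14,16],[16,20]} hit by 16; {[20,22]} hit by 22.
Points: 6, 11, 16, 22 (4 total).

6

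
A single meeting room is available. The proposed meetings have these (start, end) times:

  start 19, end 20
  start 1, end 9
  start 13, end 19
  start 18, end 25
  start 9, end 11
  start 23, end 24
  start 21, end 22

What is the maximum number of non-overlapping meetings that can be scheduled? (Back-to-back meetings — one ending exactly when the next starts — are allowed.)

6

Sorted by end: (1,9)  (9,11)  (13,19)  (19,20)  (21,22)  (23,24)  (18,25)
take (1,9); take (9,11); take (13,19); take (19,20); take (21,22); take (23,24).
Selected 6 meetings.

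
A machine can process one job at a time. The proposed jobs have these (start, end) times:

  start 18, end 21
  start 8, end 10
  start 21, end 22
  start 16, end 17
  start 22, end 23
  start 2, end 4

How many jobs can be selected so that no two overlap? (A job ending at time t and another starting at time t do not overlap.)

6

Order by finish time; keep every interval that doesn't clash with the previous kept one.
Sorted by end: (2,4)  (8,10)  (16,17)  (18,21)  (21,22)  (22,23)
take (2,4); take (8,10); take (16,17); take (18,21); take (21,22); take (22,23).
Selected 6 jobs.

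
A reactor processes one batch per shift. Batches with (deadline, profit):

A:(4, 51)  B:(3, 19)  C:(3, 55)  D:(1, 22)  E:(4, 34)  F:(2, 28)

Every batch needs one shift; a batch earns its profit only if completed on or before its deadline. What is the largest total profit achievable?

168

Sort by profit descending; place each in the latest free slot ≤ its deadline.
By profit: C(d3,55), A(d4,51), E(d4,34), F(d2,28), D(d1,22), B(d3,19)
C→slot 3; A→slot 4; E→slot 2; F→slot 1; D skipped; B skipped.
Profit = 28 + 34 + 55 + 51 = 168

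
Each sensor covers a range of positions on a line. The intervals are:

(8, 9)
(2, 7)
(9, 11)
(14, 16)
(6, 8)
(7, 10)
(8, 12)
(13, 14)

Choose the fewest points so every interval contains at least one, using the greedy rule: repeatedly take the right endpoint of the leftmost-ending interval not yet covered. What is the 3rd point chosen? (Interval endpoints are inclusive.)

14

Process intervals by earliest right end; each time one isn't hit yet, stab at its right endpoint.
Sorted: [2,7] [6,8] [8,9] [7,10] [9,11] [8,12] [13,14] [14,16]
{[2,7],[6,8]} hit by 7; {[8,9],[7,10],[9,11],[8,12]} hit by 9; {[13,14],[14,16]} hit by 14.
Points: 7, 9, 14 (3 total).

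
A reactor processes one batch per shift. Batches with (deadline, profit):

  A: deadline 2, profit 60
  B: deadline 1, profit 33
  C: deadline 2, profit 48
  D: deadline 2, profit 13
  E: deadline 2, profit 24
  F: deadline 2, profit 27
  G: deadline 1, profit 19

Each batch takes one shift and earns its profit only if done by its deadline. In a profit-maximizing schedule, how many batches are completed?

Sort by profit descending; place each in the latest free slot ≤ its deadline.
Profit order: A=60 C=48 B=33 F=27 E=24 G=19 D=13
Assign: A→slot 2, C→slot 1, B skipped, F skipped, E skipped, G skipped, D skipped.
Slots: [1:C] [2:A]
2 of 7 scheduled.

2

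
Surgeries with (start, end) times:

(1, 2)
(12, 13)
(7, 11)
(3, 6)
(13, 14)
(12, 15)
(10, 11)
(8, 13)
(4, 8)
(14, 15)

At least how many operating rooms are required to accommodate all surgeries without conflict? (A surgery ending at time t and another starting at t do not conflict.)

3

Events (time:±→running): 1:+→1 2:-→0 3:+→1 4:+→2 6:-→1 7:+→2 8:-→1 8:+→2 10:+→3 … peak 3.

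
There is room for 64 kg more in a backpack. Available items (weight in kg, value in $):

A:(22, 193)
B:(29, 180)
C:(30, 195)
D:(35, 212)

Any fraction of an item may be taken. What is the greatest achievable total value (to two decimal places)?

462.48

Order: A (193/22=8.77) > C (195/30=6.50) > B (180/29=6.21) > D (212/35=6.06)
Fill: take A (22 @ 193) → take C (30 @ 195) → take 12/29 of B → 74.48; 64/64 used.
Total value = 462.48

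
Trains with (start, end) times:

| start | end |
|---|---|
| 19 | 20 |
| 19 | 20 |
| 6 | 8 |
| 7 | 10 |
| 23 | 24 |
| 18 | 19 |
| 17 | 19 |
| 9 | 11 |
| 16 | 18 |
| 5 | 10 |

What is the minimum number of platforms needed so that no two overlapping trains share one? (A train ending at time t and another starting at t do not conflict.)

Count concurrent intervals with a sweep; the peak is the room count.
starts: [5, 6, 7, 9, 16, 17, 18, 19, 19, 23]
ends:   [8, 10, 10, 11, 18, 19, 19, 20, 20, 24]
s5→1 s6→2 s7→3  — peak 3.

3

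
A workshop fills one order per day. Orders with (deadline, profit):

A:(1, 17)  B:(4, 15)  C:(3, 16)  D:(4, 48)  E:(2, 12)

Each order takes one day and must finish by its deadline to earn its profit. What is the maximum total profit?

96

Take jobs in profit order; each goes to the latest open slot no later than its deadline.
By profit: D(d4,48), A(d1,17), C(d3,16), B(d4,15), E(d2,12)
D→slot 4; A→slot 1; C→slot 3; B→slot 2; E skipped.
Profit = 17 + 15 + 16 + 48 = 96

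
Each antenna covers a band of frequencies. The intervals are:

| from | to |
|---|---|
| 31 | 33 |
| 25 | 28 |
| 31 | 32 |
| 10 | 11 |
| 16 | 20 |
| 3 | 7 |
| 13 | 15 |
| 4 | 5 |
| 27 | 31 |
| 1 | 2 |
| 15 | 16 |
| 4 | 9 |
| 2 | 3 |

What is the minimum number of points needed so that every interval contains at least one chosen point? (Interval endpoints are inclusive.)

7

Process intervals by earliest right end; each time one isn't hit yet, stab at its right endpoint.
By right end: [1,2]  [2,3]  [4,5]  [3,7]  [4,9]  [10,11]  [13,15]  [15,16]  [16,20]  [25,28]  [27,31]  [31,32]  [31,33]
[1,2] uncovered → point at 2; [4,5] uncovered → point at 5; [10,11] uncovered → point at 11; [13,15] uncovered → point at 15; [16,20] uncovered → point at 20; [25,28] uncovered → point at 28; [31,32] uncovered → point at 32.
Points: 2, 5, 11, 15, 20, 28, 32 (7 total).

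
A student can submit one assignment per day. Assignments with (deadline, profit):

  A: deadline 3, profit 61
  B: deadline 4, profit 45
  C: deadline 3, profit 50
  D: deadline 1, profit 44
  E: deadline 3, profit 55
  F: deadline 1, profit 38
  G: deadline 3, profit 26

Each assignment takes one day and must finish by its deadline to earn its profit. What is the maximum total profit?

Sort by profit descending; place each in the latest free slot ≤ its deadline.
By profit: A(d3,61), E(d3,55), C(d3,50), B(d4,45), D(d1,44), F(d1,38), G(d3,26)
A→slot 3; E→slot 2; C→slot 1; B→slot 4; D skipped; F skipped; G skipped.
Profit = 50 + 55 + 61 + 45 = 211

211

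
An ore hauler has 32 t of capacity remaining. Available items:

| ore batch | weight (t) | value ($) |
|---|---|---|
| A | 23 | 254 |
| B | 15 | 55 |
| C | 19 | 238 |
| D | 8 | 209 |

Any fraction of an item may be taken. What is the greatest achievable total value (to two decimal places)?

502.22

Greedy by value/weight ratio, highest first.
Order: D (209/8=26.12) > C (238/19=12.53) > A (254/23=11.04) > B (55/15=3.67)
Fill: take D (8 @ 209) → take C (19 @ 238) → take 5/23 of A → 55.22; 32/32 used.
Total value = 502.22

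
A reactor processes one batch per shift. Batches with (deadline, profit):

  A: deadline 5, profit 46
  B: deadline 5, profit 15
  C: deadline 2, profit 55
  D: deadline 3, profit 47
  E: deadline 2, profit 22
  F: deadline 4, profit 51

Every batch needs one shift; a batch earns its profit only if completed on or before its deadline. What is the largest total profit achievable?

221

Sort by profit descending; place each in the latest free slot ≤ its deadline.
Profit order: C=55 F=51 D=47 A=46 E=22 B=15
Assign: C→slot 2, F→slot 4, D→slot 3, A→slot 5, E→slot 1, B skipped.
Slots: [1:E] [2:C] [3:D] [4:F] [5:A]
Profit = 22 + 55 + 47 + 51 + 46 = 221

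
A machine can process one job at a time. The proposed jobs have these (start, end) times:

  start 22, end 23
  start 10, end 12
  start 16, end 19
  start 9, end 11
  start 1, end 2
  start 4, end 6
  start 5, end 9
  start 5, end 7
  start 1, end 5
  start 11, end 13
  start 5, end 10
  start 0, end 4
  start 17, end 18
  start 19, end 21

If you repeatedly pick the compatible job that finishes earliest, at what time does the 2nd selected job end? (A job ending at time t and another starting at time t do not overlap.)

6

Sort by end time and greedily take each interval whose start is ≥ the last chosen end.
Sorted by end: (1,2)  (0,4)  (1,5)  (4,6)  (5,7)  (5,9)  (5,10)  (9,11)  (10,12)  (11,13)  (17,18)  (16,19)  (19,21)  (22,23)
take (1,2); skip (0,4); take (4,6); skip (5,10); take (9,11); take (11,13); take (17,18); take (19,21); take (22,23).
Selected: (1,2) (4,6) (9,11) (11,13) (17,18) (19,21) (22,23)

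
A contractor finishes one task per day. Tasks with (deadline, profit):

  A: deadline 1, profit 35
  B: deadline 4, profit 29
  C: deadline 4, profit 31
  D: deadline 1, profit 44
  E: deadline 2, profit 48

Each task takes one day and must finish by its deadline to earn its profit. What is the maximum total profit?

152

Sort by profit descending; place each in the latest free slot ≤ its deadline.
Profit order: E=48 D=44 A=35 C=31 B=29
Assign: E→slot 2, D→slot 1, A skipped, C→slot 4, B→slot 3.
Slots: [1:D] [2:E] [3:B] [4:C]
Profit = 44 + 48 + 29 + 31 = 152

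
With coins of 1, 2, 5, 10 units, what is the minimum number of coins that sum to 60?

6

60 = 6×10
Total coins = 6 = 6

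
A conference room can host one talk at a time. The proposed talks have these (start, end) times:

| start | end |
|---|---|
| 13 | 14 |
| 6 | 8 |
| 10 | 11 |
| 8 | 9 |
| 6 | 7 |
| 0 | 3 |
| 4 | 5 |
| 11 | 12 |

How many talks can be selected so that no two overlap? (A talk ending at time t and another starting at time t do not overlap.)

Sorted by end: (0,3)  (4,5)  (6,7)  (6,8)  (8,9)  (10,11)  (11,12)  (13,14)
take (0,3); take (4,5); take (6,7); take (8,9); take (10,11); take (11,12); take (13,14).
Selected 7 talks.

7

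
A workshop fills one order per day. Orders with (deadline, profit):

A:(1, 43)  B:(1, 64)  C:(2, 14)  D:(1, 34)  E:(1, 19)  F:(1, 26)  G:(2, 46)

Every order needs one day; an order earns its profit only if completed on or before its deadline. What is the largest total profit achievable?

Sort by profit descending; place each in the latest free slot ≤ its deadline.
By profit: B(d1,64), G(d2,46), A(d1,43), D(d1,34), F(d1,26), E(d1,19), C(d2,14)
B→slot 1; G→slot 2; A skipped; D skipped; F skipped; E skipped; C skipped.
Profit = 64 + 46 = 110

110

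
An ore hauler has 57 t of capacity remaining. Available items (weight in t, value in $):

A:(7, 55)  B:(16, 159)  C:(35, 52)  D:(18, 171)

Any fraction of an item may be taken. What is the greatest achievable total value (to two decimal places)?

Ratios (sorted): B 9.94, D 9.50, A 7.86, C 1.49
take B (16 @ 159); take D (18 @ 171); take A (7 @ 55); take 16/35 of C → 23.77. Capacity used 57/57.
Total value = 408.77

408.77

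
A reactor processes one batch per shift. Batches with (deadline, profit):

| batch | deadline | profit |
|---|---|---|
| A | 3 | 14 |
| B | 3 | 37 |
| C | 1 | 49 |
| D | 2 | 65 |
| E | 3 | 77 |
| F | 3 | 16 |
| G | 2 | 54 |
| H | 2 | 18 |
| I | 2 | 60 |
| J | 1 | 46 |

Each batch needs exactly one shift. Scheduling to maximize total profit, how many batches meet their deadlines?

Sort by profit descending; place each in the latest free slot ≤ its deadline.
Profit order: E=77 D=65 I=60 G=54 C=49 J=46 B=37 H=18 F=16 A=14
Assign: E→slot 3, D→slot 2, I→slot 1, G skipped, C skipped, J skipped, B skipped, H skipped, F skipped, A skipped.
Slots: [1:I] [2:D] [3:E]
3 of 10 scheduled.

3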